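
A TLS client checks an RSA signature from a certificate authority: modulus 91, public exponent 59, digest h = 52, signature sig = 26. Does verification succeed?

passes

sig^59 mod 91 = 52
sig^59 mod 91 = 52 matches h.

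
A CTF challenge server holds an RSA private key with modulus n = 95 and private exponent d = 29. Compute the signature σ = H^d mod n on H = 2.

72

H^29 mod 95 = 72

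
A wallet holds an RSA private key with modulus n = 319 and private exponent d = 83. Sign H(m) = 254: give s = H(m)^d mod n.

265

(H(m))^83 mod 319 = 265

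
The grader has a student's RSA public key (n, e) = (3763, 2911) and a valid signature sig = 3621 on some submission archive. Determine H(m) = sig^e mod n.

sig^2 ≡ 3621^2 = 13111641 ≡ 1349
sig^4 ≡ 1349^2 = 1819801 ≡ 2272
sig^8 ≡ 2272^2 = 5161984 ≡ 2911
sig^16 ≡ 2911^2 = 8473921 ≡ 3408
sig^32 ≡ 3408^2 = 11614464 ≡ 1846
sig^64 ≡ 1846^2 = 3407716 ≡ 2201
sig^128 ≡ 2201^2 = 4844401 ≡ 1420
sig^256 ≡ 1420^2 = 2016400 ≡ 3195
sig^512 ≡ 3195^2 = 10208025 ≡ 2769
sig^1024 ≡ 2769^2 = 7667361 ≡ 2130
sig^2048 ≡ 2130^2 = 4536900 ≡ 2485
2911 = 2048 + 512 + 256 + 64 + 16 + 8 + 4 + 2 + 1, so sig^2911 ≡ 2485·2769·3195·2201·3408·2911·2272·1349·3621 ≡ 1562 (mod 3763)

1562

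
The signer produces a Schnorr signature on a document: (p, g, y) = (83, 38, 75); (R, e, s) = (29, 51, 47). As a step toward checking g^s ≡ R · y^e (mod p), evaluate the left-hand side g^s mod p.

81

38^2 = 1444 ≡ 33
38^4 ≡ 33^2 = 1089 ≡ 10
38^8 ≡ 10^2 = 100 ≡ 17
38^16 ≡ 17^2 = 289 ≡ 40
38^32 ≡ 40^2 = 1600 ≡ 23
47 = 32 + 8 + 4 + 2 + 1, so 38^47 ≡ 23·17·10·33·38 ≡ 81 (mod 83)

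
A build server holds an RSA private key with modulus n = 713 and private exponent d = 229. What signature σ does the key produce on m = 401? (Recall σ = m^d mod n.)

480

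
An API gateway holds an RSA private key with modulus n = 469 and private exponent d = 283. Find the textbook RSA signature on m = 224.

217

m^2 ≡ 224^2 = 50176 ≡ 462
m^4 ≡ 462^2 = 213444 ≡ 49
m^8 ≡ 49^2 = 2401 ≡ 56
m^16 ≡ 56^2 = 3136 ≡ 322
m^32 ≡ 322^2 = 103684 ≡ 35
m^64 ≡ 35^2 = 1225 ≡ 287
m^128 ≡ 287^2 = 82369 ≡ 294
m^256 ≡ 294^2 = 86436 ≡ 140
283 = 256 + 16 + 8 + 2 + 1, so m^283 ≡ 140·322·56·462·224 ≡ 217 (mod 469)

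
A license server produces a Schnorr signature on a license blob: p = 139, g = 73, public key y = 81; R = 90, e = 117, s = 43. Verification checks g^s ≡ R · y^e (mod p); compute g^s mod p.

61

73^43 mod 139 = 61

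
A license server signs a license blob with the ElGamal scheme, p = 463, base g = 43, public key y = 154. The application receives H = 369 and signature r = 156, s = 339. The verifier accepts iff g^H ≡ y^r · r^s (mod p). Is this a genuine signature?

Left side g^H mod p:
43^2 = 1849 ≡ 460
43^4 ≡ 460^2 = 211600 ≡ 9
43^8 ≡ 9^2 = 81
43^16 ≡ 81^2 = 6561 ≡ 79
43^32 ≡ 79^2 = 6241 ≡ 222
43^64 ≡ 222^2 = 49284 ≡ 206
43^128 ≡ 206^2 = 42436 ≡ 303
43^256 ≡ 303^2 = 91809 ≡ 135
369 = 256 + 64 + 32 + 16 + 1, so 43^369 ≡ 135·206·222·79·43 ≡ 451 (mod 463)
Right side y^r · r^s mod p:
154^2 = 23716 ≡ 103
154^4 ≡ 103^2 = 10609 ≡ 423
154^8 ≡ 423^2 = 178929 ≡ 211
154^16 ≡ 211^2 = 44521 ≡ 73
154^32 ≡ 73^2 = 5329 ≡ 236
154^64 ≡ 236^2 = 55696 ≡ 136
154^128 ≡ 136^2 = 18496 ≡ 439
156 = 128 + 16 + 8 + 4, so 154^156 ≡ 439·73·211·423 ≡ 49 (mod 463)
156^2 = 24336 ≡ 260
156^4 ≡ 260^2 = 67600 ≡ 2
156^8 ≡ 2^2 = 4
156^16 ≡ 4^2 = 16
156^32 ≡ 16^2 = 256
156^64 ≡ 256^2 = 65536 ≡ 253
156^128 ≡ 253^2 = 64009 ≡ 115
156^256 ≡ 115^2 = 13225 ≡ 261
339 = 256 + 64 + 16 + 2 + 1, so 156^339 ≡ 261·253·16·260·156 ≡ 47 (mod 463)
49·47 = 2303 ≡ 451 (mod 463)
451 ≡ 451 (mod 463), so the signature is genuine.

genuine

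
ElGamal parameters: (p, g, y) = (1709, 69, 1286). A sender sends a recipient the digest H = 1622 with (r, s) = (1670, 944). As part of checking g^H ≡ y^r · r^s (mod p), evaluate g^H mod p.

214

69^2 = 4761 ≡ 1343
69^4 ≡ 1343^2 = 1803649 ≡ 654
69^8 ≡ 654^2 = 427716 ≡ 466
69^16 ≡ 466^2 = 217156 ≡ 113
69^32 ≡ 113^2 = 12769 ≡ 806
69^64 ≡ 806^2 = 649636 ≡ 216
69^128 ≡ 216^2 = 46656 ≡ 513
69^256 ≡ 513^2 = 263169 ≡ 1692
69^512 ≡ 1692^2 = 2862864 ≡ 289
69^1024 ≡ 289^2 = 83521 ≡ 1489
1622 = 1024 + 512 + 64 + 16 + 4 + 2, so 69^1622 ≡ 1489·289·216·113·654·1343 ≡ 214 (mod 1709)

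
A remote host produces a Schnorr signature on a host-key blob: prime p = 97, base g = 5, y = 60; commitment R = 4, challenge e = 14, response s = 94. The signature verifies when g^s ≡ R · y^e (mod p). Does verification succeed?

passes

g^s mod p:
Squares mod 97: 5^1≡5, 5^2≡25, 5^4≡43, 5^8≡6, 5^16≡36, 5^32≡35, 5^64≡61
94 = 64 + 16 + 8 + 4 + 2, so 5^94 ≡ 61·36·6·43·25 ≡ 66 (mod 97)
R · y^e mod p:
Squares mod 97: 60^1≡60, 60^2≡11, 60^4≡24, 60^8≡91
14 = 8 + 4 + 2, so 60^14 ≡ 91·24·11 ≡ 65 (mod 97)
4·65 = 260 ≡ 66 (mod 97)
66 ≡ 66 (mod 97); signature holds.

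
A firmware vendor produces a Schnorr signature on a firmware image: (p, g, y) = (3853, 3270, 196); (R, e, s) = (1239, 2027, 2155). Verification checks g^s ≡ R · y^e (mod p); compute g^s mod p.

3270^2 = 10692900 ≡ 825
3270^4 ≡ 825^2 = 680625 ≡ 2497
3270^8 ≡ 2497^2 = 6235009 ≡ 855
3270^16 ≡ 855^2 = 731025 ≡ 2808
3270^32 ≡ 2808^2 = 7884864 ≡ 1626
3270^64 ≡ 1626^2 = 2643876 ≡ 718
3270^128 ≡ 718^2 = 515524 ≡ 3075
3270^256 ≡ 3075^2 = 9455625 ≡ 363
3270^512 ≡ 363^2 = 131769 ≡ 767
3270^1024 ≡ 767^2 = 588289 ≡ 2633
3270^2048 ≡ 2633^2 = 6932689 ≡ 1142
2155 = 2048 + 64 + 32 + 8 + 2 + 1, so 3270^2155 ≡ 1142·718·1626·855·825·3270 ≡ 3060 (mod 3853)

3060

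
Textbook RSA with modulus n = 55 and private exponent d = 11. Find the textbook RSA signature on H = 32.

Squares mod 55: H^1≡32, H^2≡34, H^4≡1, H^8≡1
11 = 8 + 2 + 1, so H^11 ≡ 1·34·32 ≡ 43 (mod 55)

43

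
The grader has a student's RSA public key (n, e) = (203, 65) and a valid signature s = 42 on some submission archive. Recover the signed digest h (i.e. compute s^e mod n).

63

s^2 ≡ 42^2 = 1764 ≡ 140
s^4 ≡ 140^2 = 19600 ≡ 112
s^8 ≡ 112^2 = 12544 ≡ 161
s^16 ≡ 161^2 = 25921 ≡ 140
s^32 ≡ 140^2 = 19600 ≡ 112
s^64 ≡ 112^2 = 12544 ≡ 161
65 = 64 + 1, so s^65 ≡ 161·42 ≡ 63 (mod 203)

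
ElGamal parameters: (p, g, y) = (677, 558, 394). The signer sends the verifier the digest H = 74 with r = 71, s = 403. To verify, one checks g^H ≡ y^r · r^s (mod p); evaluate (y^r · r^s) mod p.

352

394^2 = 155236 ≡ 203
394^4 ≡ 203^2 = 41209 ≡ 589
394^8 ≡ 589^2 = 346921 ≡ 297
394^16 ≡ 297^2 = 88209 ≡ 199
394^32 ≡ 199^2 = 39601 ≡ 335
394^64 ≡ 335^2 = 112225 ≡ 520
71 = 64 + 4 + 2 + 1, so 394^71 ≡ 520·589·203·394 ≡ 93 (mod 677)
71^2 = 5041 ≡ 302
71^4 ≡ 302^2 = 91204 ≡ 486
71^8 ≡ 486^2 = 236196 ≡ 600
71^16 ≡ 600^2 = 360000 ≡ 513
71^32 ≡ 513^2 = 263169 ≡ 493
71^64 ≡ 493^2 = 243049 ≡ 6
71^128 ≡ 6^2 = 36
71^256 ≡ 36^2 = 1296 ≡ 619
403 = 256 + 128 + 16 + 2 + 1, so 71^403 ≡ 619·36·513·302·71 ≡ 426 (mod 677)
y^r · r^s ≡ 93·426 = 39618 ≡ 352 (mod 677)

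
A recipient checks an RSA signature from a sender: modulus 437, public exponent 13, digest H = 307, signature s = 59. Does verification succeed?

Squares mod 437: s^1≡59, s^2≡422, s^4≡225, s^8≡370
13 = 8 + 4 + 1, so s^13 ≡ 370·225·59 ≡ 307 (mod 437)
Since 307 equals the digest 307, verification succeeds.

passes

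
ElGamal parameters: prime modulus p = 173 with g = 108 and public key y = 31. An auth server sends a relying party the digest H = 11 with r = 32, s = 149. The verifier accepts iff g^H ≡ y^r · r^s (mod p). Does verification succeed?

Left side g^H mod p:
Squares mod 173: 108^1≡108, 108^2≡73, 108^4≡139, 108^8≡118
11 = 8 + 2 + 1, so 108^11 ≡ 118·73·108 ≡ 91 (mod 173)
Right side y^r · r^s mod p:
Squares mod 173: 31^1≡31, 31^2≡96, 31^4≡47, 31^8≡133, 31^16≡43, 31^32≡119
31^32 ≡ 119 (mod 173)
Squares mod 173: 32^1≡32, 32^2≡159, 32^4≡23, 32^8≡10, 32^16≡100, 32^32≡139, 32^64≡118, 32^128≡84
149 = 128 + 16 + 4 + 1, so 32^149 ≡ 84·100·23·32 ≡ 72 (mod 173)
119·72 = 8568 ≡ 91 (mod 173)
91 ≡ 91 (mod 173), so the signature is genuine.

passes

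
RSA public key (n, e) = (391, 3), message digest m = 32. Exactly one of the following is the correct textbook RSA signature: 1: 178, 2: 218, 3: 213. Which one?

3

Candidate 1: Squares mod 391: 178^1≡178, 178^2≡13; 3 = 2 + 1, so 178^3 ≡ 13·178 ≡ 359 (mod 391)
Candidate 2: Squares mod 391: 218^1≡218, 218^2≡213; 3 = 2 + 1, so 218^3 ≡ 213·218 ≡ 296 (mod 391)
Candidate 3: Squares mod 391: 213^1≡213, 213^2≡13; 3 = 2 + 1, so 213^3 ≡ 13·213 ≡ 32 (mod 391)
  → matches m = 32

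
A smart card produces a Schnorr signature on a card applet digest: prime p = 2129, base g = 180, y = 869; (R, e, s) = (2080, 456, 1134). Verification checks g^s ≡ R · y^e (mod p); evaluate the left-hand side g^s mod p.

1757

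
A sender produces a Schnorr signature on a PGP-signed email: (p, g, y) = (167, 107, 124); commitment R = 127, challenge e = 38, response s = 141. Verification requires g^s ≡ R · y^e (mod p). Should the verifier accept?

accept

g^s mod p:
107^141 mod 167 = 58
R · y^e mod p:
124^38 mod 167 = 57
127·57 = 7239 ≡ 58 (mod 167)
58 ≡ 58 (mod 167); signature holds.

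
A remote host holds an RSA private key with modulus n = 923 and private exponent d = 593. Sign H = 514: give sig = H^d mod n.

H^2 ≡ 514^2 = 264196 ≡ 218
H^4 ≡ 218^2 = 47524 ≡ 451
H^8 ≡ 451^2 = 203401 ≡ 341
H^16 ≡ 341^2 = 116281 ≡ 906
H^32 ≡ 906^2 = 820836 ≡ 289
H^64 ≡ 289^2 = 83521 ≡ 451
H^128 ≡ 451^2 = 203401 ≡ 341
H^256 ≡ 341^2 = 116281 ≡ 906
H^512 ≡ 906^2 = 820836 ≡ 289
593 = 512 + 64 + 16 + 1, so H^593 ≡ 289·451·906·514 ≡ 440 (mod 923)

440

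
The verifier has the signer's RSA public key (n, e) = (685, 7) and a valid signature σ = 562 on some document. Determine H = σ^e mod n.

498

σ^2 ≡ 562^2 = 315844 ≡ 59
σ^4 ≡ 59^2 = 3481 ≡ 56
7 = 4 + 2 + 1, so σ^7 ≡ 56·59·562 ≡ 498 (mod 685)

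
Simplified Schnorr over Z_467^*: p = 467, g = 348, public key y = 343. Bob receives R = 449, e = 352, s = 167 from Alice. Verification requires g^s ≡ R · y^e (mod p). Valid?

no

g^s mod p:
348^2 = 121104 ≡ 151
348^4 ≡ 151^2 = 22801 ≡ 385
348^8 ≡ 385^2 = 148225 ≡ 186
348^16 ≡ 186^2 = 34596 ≡ 38
348^32 ≡ 38^2 = 1444 ≡ 43
348^64 ≡ 43^2 = 1849 ≡ 448
348^128 ≡ 448^2 = 200704 ≡ 361
167 = 128 + 32 + 4 + 2 + 1, so 348^167 ≡ 361·43·385·151·348 ≡ 237 (mod 467)
R · y^e mod p:
343^2 = 117649 ≡ 432
343^4 ≡ 432^2 = 186624 ≡ 291
343^8 ≡ 291^2 = 84681 ≡ 154
343^16 ≡ 154^2 = 23716 ≡ 366
343^32 ≡ 366^2 = 133956 ≡ 394
343^64 ≡ 394^2 = 155236 ≡ 192
343^128 ≡ 192^2 = 36864 ≡ 438
343^256 ≡ 438^2 = 191844 ≡ 374
352 = 256 + 64 + 32, so 343^352 ≡ 374·192·394 ≡ 91 (mod 467)
449·91 = 40859 ≡ 230 (mod 467)
237 ≠ 230; the check fails.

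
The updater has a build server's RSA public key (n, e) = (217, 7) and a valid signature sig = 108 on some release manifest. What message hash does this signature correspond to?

Squares mod 217: sig^1≡108, sig^2≡163, sig^4≡95
7 = 4 + 2 + 1, so sig^7 ≡ 95·163·108 ≡ 178 (mod 217)

178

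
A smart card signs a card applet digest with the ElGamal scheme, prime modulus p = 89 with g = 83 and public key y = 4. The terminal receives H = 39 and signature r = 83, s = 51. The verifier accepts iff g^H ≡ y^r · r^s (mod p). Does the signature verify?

Left side g^H mod p:
83^2 = 6889 ≡ 36
83^4 ≡ 36^2 = 1296 ≡ 50
83^8 ≡ 50^2 = 2500 ≡ 8
83^16 ≡ 8^2 = 64
83^32 ≡ 64^2 = 4096 ≡ 2
39 = 32 + 4 + 2 + 1, so 83^39 ≡ 2·50·36·83 ≡ 27 (mod 89)
Right side y^r · r^s mod p:
4^2 = 16
4^4 ≡ 16^2 = 256 ≡ 78
4^8 ≡ 78^2 = 6084 ≡ 32
4^16 ≡ 32^2 = 1024 ≡ 45
4^32 ≡ 45^2 = 2025 ≡ 67
4^64 ≡ 67^2 = 4489 ≡ 39
83 = 64 + 16 + 2 + 1, so 4^83 ≡ 39·45·16·4 ≡ 2 (mod 89)
83^2 = 6889 ≡ 36
83^4 ≡ 36^2 = 1296 ≡ 50
83^8 ≡ 50^2 = 2500 ≡ 8
83^16 ≡ 8^2 = 64
83^32 ≡ 64^2 = 4096 ≡ 2
51 = 32 + 16 + 2 + 1, so 83^51 ≡ 2·64·36·83 ≡ 31 (mod 89)
2·31 = 62 ≡ 62 (mod 89)
27 ≠ 62, so verification fails.

does not verify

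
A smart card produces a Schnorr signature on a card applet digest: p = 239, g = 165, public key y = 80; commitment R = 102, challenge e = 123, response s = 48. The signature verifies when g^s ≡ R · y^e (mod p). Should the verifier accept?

g^s mod p:
165^2 = 27225 ≡ 218
165^4 ≡ 218^2 = 47524 ≡ 202
165^8 ≡ 202^2 = 40804 ≡ 174
165^16 ≡ 174^2 = 30276 ≡ 162
165^32 ≡ 162^2 = 26244 ≡ 193
48 = 32 + 16, so 165^48 ≡ 193·162 ≡ 196 (mod 239)
R · y^e mod p:
80^2 = 6400 ≡ 186
80^4 ≡ 186^2 = 34596 ≡ 180
80^8 ≡ 180^2 = 32400 ≡ 135
80^16 ≡ 135^2 = 18225 ≡ 61
80^32 ≡ 61^2 = 3721 ≡ 136
80^64 ≡ 136^2 = 18496 ≡ 93
123 = 64 + 32 + 16 + 8 + 2 + 1, so 80^123 ≡ 93·136·61·135·186·80 ≡ 180 (mod 239)
102·180 = 18360 ≡ 196 (mod 239)
196 ≡ 196 (mod 239); signature holds.

accept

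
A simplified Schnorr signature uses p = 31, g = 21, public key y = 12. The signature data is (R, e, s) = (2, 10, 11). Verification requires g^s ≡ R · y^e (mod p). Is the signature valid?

g^s mod p:
21^2 = 441 ≡ 7
21^4 ≡ 7^2 = 49 ≡ 18
21^8 ≡ 18^2 = 324 ≡ 14
11 = 8 + 2 + 1, so 21^11 ≡ 14·7·21 ≡ 12 (mod 31)
R · y^e mod p:
12^2 = 144 ≡ 20
12^4 ≡ 20^2 = 400 ≡ 28
12^8 ≡ 28^2 = 784 ≡ 9
10 = 8 + 2, so 12^10 ≡ 9·20 ≡ 25 (mod 31)
2·25 = 50 ≡ 19 (mod 31)
12 ≠ 19; the check fails.

invalid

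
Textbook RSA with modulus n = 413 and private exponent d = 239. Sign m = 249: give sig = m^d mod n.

247

m^2 ≡ 249^2 = 62001 ≡ 51
m^4 ≡ 51^2 = 2601 ≡ 123
m^8 ≡ 123^2 = 15129 ≡ 261
m^16 ≡ 261^2 = 68121 ≡ 389
m^32 ≡ 389^2 = 151321 ≡ 163
m^64 ≡ 163^2 = 26569 ≡ 137
m^128 ≡ 137^2 = 18769 ≡ 184
239 = 128 + 64 + 32 + 8 + 4 + 2 + 1, so m^239 ≡ 184·137·163·261·123·51·249 ≡ 247 (mod 413)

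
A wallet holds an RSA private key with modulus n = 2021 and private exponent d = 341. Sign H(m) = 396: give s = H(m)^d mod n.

1171

Squares mod 2021: (H(m))^1≡396, (H(m))^2≡1199, (H(m))^4≡670, (H(m))^8≡238, (H(m))^16≡56, (H(m))^32≡1115, (H(m))^64≡310, (H(m))^128≡1113, (H(m))^256≡1917
341 = 256 + 64 + 16 + 4 + 1, so (H(m))^341 ≡ 1917·310·56·670·396 ≡ 1171 (mod 2021)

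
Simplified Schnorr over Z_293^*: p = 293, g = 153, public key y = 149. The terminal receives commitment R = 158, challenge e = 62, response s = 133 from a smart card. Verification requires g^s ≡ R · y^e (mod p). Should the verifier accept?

accept

g^s mod p:
Squares mod 293: 153^1≡153, 153^2≡262, 153^4≡82, 153^8≡278, 153^16≡225, 153^32≡229, 153^64≡287, 153^128≡36
133 = 128 + 4 + 1, so 153^133 ≡ 36·82·153 ≡ 143 (mod 293)
R · y^e mod p:
Squares mod 293: 149^1≡149, 149^2≡226, 149^4≡94, 149^8≡46, 149^16≡65, 149^32≡123
62 = 32 + 16 + 8 + 4 + 2, so 149^62 ≡ 123·65·46·94·226 ≡ 229 (mod 293)
158·229 = 36182 ≡ 143 (mod 293)
143 ≡ 143 (mod 293); signature holds.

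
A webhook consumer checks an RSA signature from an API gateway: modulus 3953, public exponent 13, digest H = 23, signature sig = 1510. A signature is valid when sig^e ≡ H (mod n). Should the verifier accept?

reject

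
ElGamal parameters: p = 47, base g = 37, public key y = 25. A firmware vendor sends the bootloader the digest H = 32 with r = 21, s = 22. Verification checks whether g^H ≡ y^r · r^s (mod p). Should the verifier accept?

Left side g^H mod p:
37^2 = 1369 ≡ 6
37^4 ≡ 6^2 = 36
37^8 ≡ 36^2 = 1296 ≡ 27
37^16 ≡ 27^2 = 729 ≡ 24
37^32 ≡ 24^2 = 576 ≡ 12
Right side y^r · r^s mod p:
25^2 = 625 ≡ 14
25^4 ≡ 14^2 = 196 ≡ 8
25^8 ≡ 8^2 = 64 ≡ 17
25^16 ≡ 17^2 = 289 ≡ 7
21 = 16 + 4 + 1, so 25^21 ≡ 7·8·25 ≡ 37 (mod 47)
21^2 = 441 ≡ 18
21^4 ≡ 18^2 = 324 ≡ 42
21^8 ≡ 42^2 = 1764 ≡ 25
21^16 ≡ 25^2 = 625 ≡ 14
22 = 16 + 4 + 2, so 21^22 ≡ 14·42·18 ≡ 9 (mod 47)
37·9 = 333 ≡ 4 (mod 47)
12 ≠ 4, so verification fails.

reject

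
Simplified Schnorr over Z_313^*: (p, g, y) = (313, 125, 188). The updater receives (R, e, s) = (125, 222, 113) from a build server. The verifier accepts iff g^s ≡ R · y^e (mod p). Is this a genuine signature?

forged

g^s mod p:
Squares mod 313: 125^1≡125, 125^2≡288, 125^4≡312, 125^8≡1, 125^16≡1, 125^32≡1, 125^64≡1
113 = 64 + 32 + 16 + 1, so 125^113 ≡ 1·1·1·125 ≡ 125 (mod 313)
R · y^e mod p:
Squares mod 313: 188^1≡188, 188^2≡288, 188^4≡312, 188^8≡1, 188^16≡1, 188^32≡1, 188^64≡1, 188^128≡1
222 = 128 + 64 + 16 + 8 + 4 + 2, so 188^222 ≡ 1·1·1·1·312·288 ≡ 25 (mod 313)
125·25 = 3125 ≡ 308 (mod 313)
125 ≠ 308; the check fails.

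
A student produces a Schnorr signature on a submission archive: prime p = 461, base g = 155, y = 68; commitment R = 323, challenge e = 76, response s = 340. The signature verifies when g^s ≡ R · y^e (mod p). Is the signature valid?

g^s mod p:
155^2 = 24025 ≡ 53
155^4 ≡ 53^2 = 2809 ≡ 43
155^8 ≡ 43^2 = 1849 ≡ 5
155^16 ≡ 5^2 = 25
155^32 ≡ 25^2 = 625 ≡ 164
155^64 ≡ 164^2 = 26896 ≡ 158
155^128 ≡ 158^2 = 24964 ≡ 70
155^256 ≡ 70^2 = 4900 ≡ 290
340 = 256 + 64 + 16 + 4, so 155^340 ≡ 290·158·25·43 ≡ 33 (mod 461)
R · y^e mod p:
68^2 = 4624 ≡ 14
68^4 ≡ 14^2 = 196
68^8 ≡ 196^2 = 38416 ≡ 153
68^16 ≡ 153^2 = 23409 ≡ 359
68^32 ≡ 359^2 = 128881 ≡ 262
68^64 ≡ 262^2 = 68644 ≡ 416
76 = 64 + 8 + 4, so 68^76 ≡ 416·153·196 ≡ 348 (mod 461)
323·348 = 112404 ≡ 381 (mod 461)
33 ≠ 381; the check fails.

invalid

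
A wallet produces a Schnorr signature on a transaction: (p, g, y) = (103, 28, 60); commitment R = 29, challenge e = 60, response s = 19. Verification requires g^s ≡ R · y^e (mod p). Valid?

g^s mod p:
28^19 mod 103 = 26
R · y^e mod p:
60^60 mod 103 = 8
29·8 = 232 ≡ 26 (mod 103)
26 ≡ 26 (mod 103); signature holds.

yes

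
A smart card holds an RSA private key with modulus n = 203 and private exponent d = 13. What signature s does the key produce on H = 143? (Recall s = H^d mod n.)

73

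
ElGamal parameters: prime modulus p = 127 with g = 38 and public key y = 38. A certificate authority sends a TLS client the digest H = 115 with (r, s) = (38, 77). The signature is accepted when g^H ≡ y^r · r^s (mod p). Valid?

yes

Left side g^H mod p:
Squares mod 127: 38^1≡38, 38^2≡47, 38^4≡50, 38^8≡87, 38^16≡76, 38^32≡61, 38^64≡38
115 = 64 + 32 + 16 + 2 + 1, so 38^115 ≡ 38·61·76·47·38 ≡ 25 (mod 127)
Right side y^r · r^s mod p:
Squares mod 127: 38^1≡38, 38^2≡47, 38^4≡50, 38^8≡87, 38^16≡76, 38^32≡61
38 = 32 + 4 + 2, so 38^38 ≡ 61·50·47 ≡ 94 (mod 127)
Squares mod 127: 38^1≡38, 38^2≡47, 38^4≡50, 38^8≡87, 38^16≡76, 38^32≡61, 38^64≡38
77 = 64 + 8 + 4 + 1, so 38^77 ≡ 38·87·50·38 ≡ 107 (mod 127)
94·107 = 10058 ≡ 25 (mod 127)
25 ≡ 25 (mod 127), so the signature is genuine.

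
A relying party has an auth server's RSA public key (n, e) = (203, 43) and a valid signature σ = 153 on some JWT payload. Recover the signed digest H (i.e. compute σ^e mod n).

Squares mod 203: σ^1≡153, σ^2≡64, σ^4≡36, σ^8≡78, σ^16≡197, σ^32≡36
43 = 32 + 8 + 2 + 1, so σ^43 ≡ 36·78·64·153 ≡ 195 (mod 203)

195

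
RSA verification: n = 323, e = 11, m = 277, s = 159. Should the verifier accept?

accept

s^2 ≡ 159^2 = 25281 ≡ 87
s^4 ≡ 87^2 = 7569 ≡ 140
s^8 ≡ 140^2 = 19600 ≡ 220
11 = 8 + 2 + 1, so s^11 ≡ 220·87·159 ≡ 277 (mod 323)
s^11 mod 323 = 277 matches m.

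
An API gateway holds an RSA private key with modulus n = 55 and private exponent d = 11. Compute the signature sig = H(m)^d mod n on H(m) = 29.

29

(H(m))^2 ≡ 29^2 = 841 ≡ 16
(H(m))^4 ≡ 16^2 = 256 ≡ 36
(H(m))^8 ≡ 36^2 = 1296 ≡ 31
11 = 8 + 2 + 1, so (H(m))^11 ≡ 31·16·29 ≡ 29 (mod 55)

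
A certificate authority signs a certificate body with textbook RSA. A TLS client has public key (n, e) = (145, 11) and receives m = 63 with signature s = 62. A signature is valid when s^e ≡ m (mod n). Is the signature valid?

s^2 ≡ 62^2 = 3844 ≡ 74
s^4 ≡ 74^2 = 5476 ≡ 111
s^8 ≡ 111^2 = 12321 ≡ 141
11 = 8 + 2 + 1, so s^11 ≡ 141·74·62 ≡ 63 (mod 145)
63 = m, so the signature checks out.

valid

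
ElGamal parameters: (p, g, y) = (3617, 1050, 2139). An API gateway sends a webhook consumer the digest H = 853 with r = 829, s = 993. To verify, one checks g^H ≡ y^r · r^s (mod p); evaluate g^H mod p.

529

1050^2 = 1102500 ≡ 2932
1050^4 ≡ 2932^2 = 8596624 ≡ 2632
1050^8 ≡ 2632^2 = 6927424 ≡ 869
1050^16 ≡ 869^2 = 755161 ≡ 2825
1050^32 ≡ 2825^2 = 7980625 ≡ 1523
1050^64 ≡ 1523^2 = 2319529 ≡ 1032
1050^128 ≡ 1032^2 = 1065024 ≡ 1626
1050^256 ≡ 1626^2 = 2643876 ≡ 3466
1050^512 ≡ 3466^2 = 12013156 ≡ 1099
853 = 512 + 256 + 64 + 16 + 4 + 1, so 1050^853 ≡ 1099·3466·1032·2825·2632·1050 ≡ 529 (mod 3617)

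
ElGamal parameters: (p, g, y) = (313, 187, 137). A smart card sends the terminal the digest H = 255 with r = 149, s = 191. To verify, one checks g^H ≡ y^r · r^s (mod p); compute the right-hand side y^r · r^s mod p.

Squares mod 313: 137^1≡137, 137^2≡302, 137^4≡121, 137^8≡243, 137^16≡205, 137^32≡83, 137^64≡3, 137^128≡9
149 = 128 + 16 + 4 + 1, so 137^149 ≡ 9·205·121·137 ≡ 83 (mod 313)
Squares mod 313: 149^1≡149, 149^2≡291, 149^4≡171, 149^8≡132, 149^16≡209, 149^32≡174, 149^64≡228, 149^128≡26
191 = 128 + 32 + 16 + 8 + 4 + 2 + 1, so 149^191 ≡ 26·174·209·132·171·291·149 ≡ 86 (mod 313)
y^r · r^s ≡ 83·86 = 7138 ≡ 252 (mod 313)

252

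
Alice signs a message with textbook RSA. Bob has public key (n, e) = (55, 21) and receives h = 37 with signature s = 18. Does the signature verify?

Squares mod 55: s^1≡18, s^2≡49, s^4≡36, s^8≡31, s^16≡26
21 = 16 + 4 + 1, so s^21 ≡ 26·36·18 ≡ 18 (mod 55)
18 ≠ 37, so verification fails.

does not verify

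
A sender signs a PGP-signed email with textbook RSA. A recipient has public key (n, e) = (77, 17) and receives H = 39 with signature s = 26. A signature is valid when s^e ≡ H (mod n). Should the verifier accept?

reject

s^2 ≡ 26^2 = 676 ≡ 60
s^4 ≡ 60^2 = 3600 ≡ 58
s^8 ≡ 58^2 = 3364 ≡ 53
s^16 ≡ 53^2 = 2809 ≡ 37
17 = 16 + 1, so s^17 ≡ 37·26 ≡ 38 (mod 77)
s^17 mod 77 = 38, but H = 39.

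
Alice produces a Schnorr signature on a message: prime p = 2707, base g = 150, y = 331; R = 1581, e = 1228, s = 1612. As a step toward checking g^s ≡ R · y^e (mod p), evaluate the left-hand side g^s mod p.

150^2 = 22500 ≡ 844
150^4 ≡ 844^2 = 712336 ≡ 395
150^8 ≡ 395^2 = 156025 ≡ 1726
150^16 ≡ 1726^2 = 2979076 ≡ 1376
150^32 ≡ 1376^2 = 1893376 ≡ 1183
150^64 ≡ 1183^2 = 1399489 ≡ 2677
150^128 ≡ 2677^2 = 7166329 ≡ 900
150^256 ≡ 900^2 = 810000 ≡ 607
150^512 ≡ 607^2 = 368449 ≡ 297
150^1024 ≡ 297^2 = 88209 ≡ 1585
1612 = 1024 + 512 + 64 + 8 + 4, so 150^1612 ≡ 1585·297·2677·1726·395 ≡ 2591 (mod 2707)

2591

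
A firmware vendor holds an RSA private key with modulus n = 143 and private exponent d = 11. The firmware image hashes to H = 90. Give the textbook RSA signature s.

90

H^2 ≡ 90^2 = 8100 ≡ 92
H^4 ≡ 92^2 = 8464 ≡ 27
H^8 ≡ 27^2 = 729 ≡ 14
11 = 8 + 2 + 1, so H^11 ≡ 14·92·90 ≡ 90 (mod 143)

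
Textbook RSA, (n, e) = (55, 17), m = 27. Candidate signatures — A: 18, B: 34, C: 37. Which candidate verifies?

C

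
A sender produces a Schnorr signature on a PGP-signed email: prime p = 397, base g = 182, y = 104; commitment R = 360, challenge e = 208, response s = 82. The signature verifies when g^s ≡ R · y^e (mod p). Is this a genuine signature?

g^s mod p:
182^2 = 33124 ≡ 173
182^4 ≡ 173^2 = 29929 ≡ 154
182^8 ≡ 154^2 = 23716 ≡ 293
182^16 ≡ 293^2 = 85849 ≡ 97
182^32 ≡ 97^2 = 9409 ≡ 278
182^64 ≡ 278^2 = 77284 ≡ 266
82 = 64 + 16 + 2, so 182^82 ≡ 266·97·173 ≡ 275 (mod 397)
R · y^e mod p:
104^2 = 10816 ≡ 97
104^4 ≡ 97^2 = 9409 ≡ 278
104^8 ≡ 278^2 = 77284 ≡ 266
104^16 ≡ 266^2 = 70756 ≡ 90
104^32 ≡ 90^2 = 8100 ≡ 160
104^64 ≡ 160^2 = 25600 ≡ 192
104^128 ≡ 192^2 = 36864 ≡ 340
208 = 128 + 64 + 16, so 104^208 ≡ 340·192·90 ≡ 394 (mod 397)
360·394 = 141840 ≡ 111 (mod 397)
275 ≠ 111; the check fails.

forged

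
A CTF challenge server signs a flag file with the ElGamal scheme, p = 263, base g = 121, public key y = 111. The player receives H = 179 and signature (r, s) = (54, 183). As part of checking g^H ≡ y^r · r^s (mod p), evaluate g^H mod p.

33

Squares mod 263: 121^1≡121, 121^2≡176, 121^4≡205, 121^8≡208, 121^16≡132, 121^32≡66, 121^64≡148, 121^128≡75
179 = 128 + 32 + 16 + 2 + 1, so 121^179 ≡ 75·66·132·176·121 ≡ 33 (mod 263)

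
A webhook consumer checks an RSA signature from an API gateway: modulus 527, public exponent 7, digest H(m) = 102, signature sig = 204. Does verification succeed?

passes

sig^2 ≡ 204^2 = 41616 ≡ 510
sig^4 ≡ 510^2 = 260100 ≡ 289
7 = 4 + 2 + 1, so sig^7 ≡ 289·510·204 ≡ 102 (mod 527)
sig^7 mod 527 = 102 matches H(m).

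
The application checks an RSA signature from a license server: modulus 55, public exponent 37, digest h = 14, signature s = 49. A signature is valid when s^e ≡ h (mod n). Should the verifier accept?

accept

Squares mod 55: s^1≡49, s^2≡36, s^4≡31, s^8≡26, s^16≡16, s^32≡36
37 = 32 + 4 + 1, so s^37 ≡ 36·31·49 ≡ 14 (mod 55)
Since 14 equals the digest 14, verification succeeds.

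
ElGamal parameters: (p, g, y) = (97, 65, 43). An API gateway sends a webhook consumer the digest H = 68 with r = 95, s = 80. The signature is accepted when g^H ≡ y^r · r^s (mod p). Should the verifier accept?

reject

Left side g^H mod p:
65^2 = 4225 ≡ 54
65^4 ≡ 54^2 = 2916 ≡ 6
65^8 ≡ 6^2 = 36
65^16 ≡ 36^2 = 1296 ≡ 35
65^32 ≡ 35^2 = 1225 ≡ 61
65^64 ≡ 61^2 = 3721 ≡ 35
68 = 64 + 4, so 65^68 ≡ 35·6 ≡ 16 (mod 97)
Right side y^r · r^s mod p:
43^2 = 1849 ≡ 6
43^4 ≡ 6^2 = 36
43^8 ≡ 36^2 = 1296 ≡ 35
43^16 ≡ 35^2 = 1225 ≡ 61
43^32 ≡ 61^2 = 3721 ≡ 35
43^64 ≡ 35^2 = 1225 ≡ 61
95 = 64 + 16 + 8 + 4 + 2 + 1, so 43^95 ≡ 61·61·35·36·6·43 ≡ 88 (mod 97)
95^2 = 9025 ≡ 4
95^4 ≡ 4^2 = 16
95^8 ≡ 16^2 = 256 ≡ 62
95^16 ≡ 62^2 = 3844 ≡ 61
95^32 ≡ 61^2 = 3721 ≡ 35
95^64 ≡ 35^2 = 1225 ≡ 61
80 = 64 + 16, so 95^80 ≡ 61·61 ≡ 35 (mod 97)
88·35 = 3080 ≡ 73 (mod 97)
16 ≠ 73, so verification fails.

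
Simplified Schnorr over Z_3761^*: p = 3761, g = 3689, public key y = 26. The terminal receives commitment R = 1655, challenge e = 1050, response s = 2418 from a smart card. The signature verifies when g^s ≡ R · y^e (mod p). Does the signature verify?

g^s mod p:
3689^2 = 13608721 ≡ 1423
3689^4 ≡ 1423^2 = 2024929 ≡ 1511
3689^8 ≡ 1511^2 = 2283121 ≡ 194
3689^16 ≡ 194^2 = 37636 ≡ 26
3689^32 ≡ 26^2 = 676
3689^64 ≡ 676^2 = 456976 ≡ 1895
3689^128 ≡ 1895^2 = 3591025 ≡ 3031
3689^256 ≡ 3031^2 = 9186961 ≡ 2599
3689^512 ≡ 2599^2 = 6754801 ≡ 45
3689^1024 ≡ 45^2 = 2025
3689^2048 ≡ 2025^2 = 4100625 ≡ 1135
2418 = 2048 + 256 + 64 + 32 + 16 + 2, so 3689^2418 ≡ 1135·2599·1895·676·26·1423 ≡ 1621 (mod 3761)
R · y^e mod p:
26^2 = 676
26^4 ≡ 676^2 = 456976 ≡ 1895
26^8 ≡ 1895^2 = 3591025 ≡ 3031
26^16 ≡ 3031^2 = 9186961 ≡ 2599
26^32 ≡ 2599^2 = 6754801 ≡ 45
26^64 ≡ 45^2 = 2025
26^128 ≡ 2025^2 = 4100625 ≡ 1135
26^256 ≡ 1135^2 = 1288225 ≡ 1963
26^512 ≡ 1963^2 = 3853369 ≡ 2105
26^1024 ≡ 2105^2 = 4431025 ≡ 567
1050 = 1024 + 16 + 8 + 2, so 26^1050 ≡ 567·2599·3031·676 ≡ 1669 (mod 3761)
1655·1669 = 2762195 ≡ 1621 (mod 3761)
1621 ≡ 1621 (mod 3761); signature holds.

verifies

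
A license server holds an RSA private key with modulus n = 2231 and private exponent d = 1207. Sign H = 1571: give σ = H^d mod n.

H^1207 mod 2231 = 333

333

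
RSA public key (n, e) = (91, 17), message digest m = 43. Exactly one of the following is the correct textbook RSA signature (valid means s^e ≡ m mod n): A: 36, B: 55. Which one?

A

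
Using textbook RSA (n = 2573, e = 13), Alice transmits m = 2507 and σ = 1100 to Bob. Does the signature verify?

verifies

σ^2 ≡ 1100^2 = 1210000 ≡ 690
σ^4 ≡ 690^2 = 476100 ≡ 95
σ^8 ≡ 95^2 = 9025 ≡ 1306
13 = 8 + 4 + 1, so σ^13 ≡ 1306·95·1100 ≡ 2507 (mod 2573)
σ^13 mod 2573 = 2507 matches m.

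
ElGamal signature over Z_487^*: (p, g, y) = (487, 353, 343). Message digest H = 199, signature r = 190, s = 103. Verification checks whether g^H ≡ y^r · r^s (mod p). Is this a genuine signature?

Left side g^H mod p:
Squares mod 487: 353^1≡353, 353^2≡424, 353^4≡73, 353^8≡459, 353^16≡297, 353^32≡62, 353^64≡435, 353^128≡269
199 = 128 + 64 + 4 + 2 + 1, so 353^199 ≡ 269·435·73·424·353 ≡ 239 (mod 487)
Right side y^r · r^s mod p:
Squares mod 487: 343^1≡343, 343^2≡282, 343^4≡143, 343^8≡482, 343^16≡25, 343^32≡138, 343^64≡51, 343^128≡166
190 = 128 + 32 + 16 + 8 + 4 + 2, so 343^190 ≡ 166·138·25·482·143·282 ≡ 144 (mod 487)
Squares mod 487: 190^1≡190, 190^2≡62, 190^4≡435, 190^8≡269, 190^16≡285, 190^32≡383, 190^64≡102
103 = 64 + 32 + 4 + 2 + 1, so 190^103 ≡ 102·383·435·62·190 ≡ 350 (mod 487)
144·350 = 50400 ≡ 239 (mod 487)
239 ≡ 239 (mod 487), so the signature is genuine.

genuine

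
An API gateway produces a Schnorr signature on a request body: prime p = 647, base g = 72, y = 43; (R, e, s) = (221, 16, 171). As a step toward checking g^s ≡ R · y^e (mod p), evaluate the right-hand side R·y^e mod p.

607

43^2 = 1849 ≡ 555
43^4 ≡ 555^2 = 308025 ≡ 53
43^8 ≡ 53^2 = 2809 ≡ 221
43^16 ≡ 221^2 = 48841 ≡ 316
R · y^e ≡ 221·316 = 69836 ≡ 607 (mod 647)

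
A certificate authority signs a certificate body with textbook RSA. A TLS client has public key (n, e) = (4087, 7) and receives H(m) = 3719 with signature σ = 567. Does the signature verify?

Squares mod 4087: σ^1≡567, σ^2≡2703, σ^4≡2740
7 = 4 + 2 + 1, so σ^7 ≡ 2740·2703·567 ≡ 3719 (mod 4087)
3719 = H(m), so the signature checks out.

verifies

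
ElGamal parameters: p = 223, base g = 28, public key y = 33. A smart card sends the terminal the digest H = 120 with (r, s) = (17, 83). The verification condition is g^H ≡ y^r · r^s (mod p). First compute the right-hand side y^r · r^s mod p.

132

Squares mod 223: 33^1≡33, 33^2≡197, 33^4≡7, 33^8≡49, 33^16≡171
17 = 16 + 1, so 33^17 ≡ 171·33 ≡ 68 (mod 223)
Squares mod 223: 17^1≡17, 17^2≡66, 17^4≡119, 17^8≡112, 17^16≡56, 17^32≡14, 17^64≡196
83 = 64 + 16 + 2 + 1, so 17^83 ≡ 196·56·66·17 ≡ 120 (mod 223)
y^r · r^s ≡ 68·120 = 8160 ≡ 132 (mod 223)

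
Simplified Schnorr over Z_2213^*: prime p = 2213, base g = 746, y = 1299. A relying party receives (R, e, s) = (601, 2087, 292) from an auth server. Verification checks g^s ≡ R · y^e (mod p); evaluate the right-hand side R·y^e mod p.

1299^2 = 1687401 ≡ 1095
1299^4 ≡ 1095^2 = 1199025 ≡ 1792
1299^8 ≡ 1792^2 = 3211264 ≡ 201
1299^16 ≡ 201^2 = 40401 ≡ 567
1299^32 ≡ 567^2 = 321489 ≡ 604
1299^64 ≡ 604^2 = 364816 ≡ 1884
1299^128 ≡ 1884^2 = 3549456 ≡ 2017
1299^256 ≡ 2017^2 = 4068289 ≡ 795
1299^512 ≡ 795^2 = 632025 ≡ 1320
1299^1024 ≡ 1320^2 = 1742400 ≡ 769
1299^2048 ≡ 769^2 = 591361 ≡ 490
2087 = 2048 + 32 + 4 + 2 + 1, so 1299^2087 ≡ 490·604·1792·1095·1299 ≡ 1019 (mod 2213)
R · y^e ≡ 601·1019 = 612419 ≡ 1631 (mod 2213)

1631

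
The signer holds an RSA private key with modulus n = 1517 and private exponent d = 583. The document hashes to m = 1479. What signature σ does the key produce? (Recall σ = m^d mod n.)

998

Squares mod 1517: m^1≡1479, m^2≡1444, m^4≡778, m^8≡1, m^16≡1, m^32≡1, m^64≡1, m^128≡1, m^256≡1, m^512≡1
583 = 512 + 64 + 4 + 2 + 1, so m^583 ≡ 1·1·778·1444·1479 ≡ 998 (mod 1517)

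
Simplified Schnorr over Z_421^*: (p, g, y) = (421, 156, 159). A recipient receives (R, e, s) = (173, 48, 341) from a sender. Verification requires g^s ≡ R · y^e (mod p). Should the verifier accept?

g^s mod p:
156^2 = 24336 ≡ 339
156^4 ≡ 339^2 = 114921 ≡ 409
156^8 ≡ 409^2 = 167281 ≡ 144
156^16 ≡ 144^2 = 20736 ≡ 107
156^32 ≡ 107^2 = 11449 ≡ 82
156^64 ≡ 82^2 = 6724 ≡ 409
156^128 ≡ 409^2 = 167281 ≡ 144
156^256 ≡ 144^2 = 20736 ≡ 107
341 = 256 + 64 + 16 + 4 + 1, so 156^341 ≡ 107·409·107·409·156 ≡ 173 (mod 421)
R · y^e mod p:
159^2 = 25281 ≡ 21
159^4 ≡ 21^2 = 441 ≡ 20
159^8 ≡ 20^2 = 400
159^16 ≡ 400^2 = 160000 ≡ 20
159^32 ≡ 20^2 = 400
48 = 32 + 16, so 159^48 ≡ 400·20 ≡ 1 (mod 421)
173·1 = 173 ≡ 173 (mod 421)
173 ≡ 173 (mod 421); signature holds.

accept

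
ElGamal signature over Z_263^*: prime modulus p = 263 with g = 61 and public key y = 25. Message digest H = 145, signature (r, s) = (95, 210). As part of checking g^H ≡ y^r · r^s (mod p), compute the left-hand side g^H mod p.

242

61^145 mod 263 = 242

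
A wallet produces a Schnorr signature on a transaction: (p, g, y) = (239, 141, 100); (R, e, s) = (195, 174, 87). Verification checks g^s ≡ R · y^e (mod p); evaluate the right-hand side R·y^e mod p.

100^2 = 10000 ≡ 201
100^4 ≡ 201^2 = 40401 ≡ 10
100^8 ≡ 10^2 = 100
100^16 ≡ 100^2 = 10000 ≡ 201
100^32 ≡ 201^2 = 40401 ≡ 10
100^64 ≡ 10^2 = 100
100^128 ≡ 100^2 = 10000 ≡ 201
174 = 128 + 32 + 8 + 4 + 2, so 100^174 ≡ 201·10·100·10·201 ≡ 98 (mod 239)
R · y^e ≡ 195·98 = 19110 ≡ 229 (mod 239)

229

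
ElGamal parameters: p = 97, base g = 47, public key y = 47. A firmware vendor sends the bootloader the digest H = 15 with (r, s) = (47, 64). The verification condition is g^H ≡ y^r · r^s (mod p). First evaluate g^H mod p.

Squares mod 97: 47^1≡47, 47^2≡75, 47^4≡96, 47^8≡1
15 = 8 + 4 + 2 + 1, so 47^15 ≡ 1·96·75·47 ≡ 64 (mod 97)

64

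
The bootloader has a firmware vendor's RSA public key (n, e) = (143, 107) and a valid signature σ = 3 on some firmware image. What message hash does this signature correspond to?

9

Squares mod 143: σ^1≡3, σ^2≡9, σ^4≡81, σ^8≡126, σ^16≡3, σ^32≡9, σ^64≡81
107 = 64 + 32 + 8 + 2 + 1, so σ^107 ≡ 81·9·126·9·3 ≡ 9 (mod 143)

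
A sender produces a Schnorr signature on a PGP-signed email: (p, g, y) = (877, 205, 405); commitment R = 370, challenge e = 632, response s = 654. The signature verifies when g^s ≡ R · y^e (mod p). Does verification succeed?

passes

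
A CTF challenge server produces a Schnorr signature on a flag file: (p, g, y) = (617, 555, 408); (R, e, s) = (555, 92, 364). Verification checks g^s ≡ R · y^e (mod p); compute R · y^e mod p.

1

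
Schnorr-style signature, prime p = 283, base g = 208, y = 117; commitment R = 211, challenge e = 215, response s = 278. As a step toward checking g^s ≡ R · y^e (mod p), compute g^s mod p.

208^2 = 43264 ≡ 248
208^4 ≡ 248^2 = 61504 ≡ 93
208^8 ≡ 93^2 = 8649 ≡ 159
208^16 ≡ 159^2 = 25281 ≡ 94
208^32 ≡ 94^2 = 8836 ≡ 63
208^64 ≡ 63^2 = 3969 ≡ 7
208^128 ≡ 7^2 = 49
208^256 ≡ 49^2 = 2401 ≡ 137
278 = 256 + 16 + 4 + 2, so 208^278 ≡ 137·94·93·248 ≡ 70 (mod 283)

70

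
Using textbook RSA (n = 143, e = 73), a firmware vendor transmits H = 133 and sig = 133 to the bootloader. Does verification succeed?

passes

sig^2 ≡ 133^2 = 17689 ≡ 100
sig^4 ≡ 100^2 = 10000 ≡ 133
sig^8 ≡ 133^2 = 17689 ≡ 100
sig^16 ≡ 100^2 = 10000 ≡ 133
sig^32 ≡ 133^2 = 17689 ≡ 100
sig^64 ≡ 100^2 = 10000 ≡ 133
73 = 64 + 8 + 1, so sig^73 ≡ 133·100·133 ≡ 133 (mod 143)
sig^73 mod 143 = 133 matches H.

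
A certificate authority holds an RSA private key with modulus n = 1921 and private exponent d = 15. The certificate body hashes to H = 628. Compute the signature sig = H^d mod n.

1767

H^2 ≡ 628^2 = 394384 ≡ 579
H^4 ≡ 579^2 = 335241 ≡ 987
H^8 ≡ 987^2 = 974169 ≡ 222
15 = 8 + 4 + 2 + 1, so H^15 ≡ 222·987·579·628 ≡ 1767 (mod 1921)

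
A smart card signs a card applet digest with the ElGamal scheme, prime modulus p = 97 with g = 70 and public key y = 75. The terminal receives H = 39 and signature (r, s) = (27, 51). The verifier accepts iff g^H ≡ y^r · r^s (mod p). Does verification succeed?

Left side g^H mod p:
Squares mod 97: 70^1≡70, 70^2≡50, 70^4≡75, 70^8≡96, 70^16≡1, 70^32≡1
39 = 32 + 4 + 2 + 1, so 70^39 ≡ 1·75·50·70 ≡ 18 (mod 97)
Right side y^r · r^s mod p:
Squares mod 97: 75^1≡75, 75^2≡96, 75^4≡1, 75^8≡1, 75^16≡1
27 = 16 + 8 + 2 + 1, so 75^27 ≡ 1·1·96·75 ≡ 22 (mod 97)
Squares mod 97: 27^1≡27, 27^2≡50, 27^4≡75, 27^8≡96, 27^16≡1, 27^32≡1
51 = 32 + 16 + 2 + 1, so 27^51 ≡ 1·1·50·27 ≡ 89 (mod 97)
22·89 = 1958 ≡ 18 (mod 97)
18 ≡ 18 (mod 97), so the signature is genuine.

passes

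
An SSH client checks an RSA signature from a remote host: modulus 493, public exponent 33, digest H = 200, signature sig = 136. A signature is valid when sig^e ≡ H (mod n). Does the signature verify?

does not verify

sig^2 ≡ 136^2 = 18496 ≡ 255
sig^4 ≡ 255^2 = 65025 ≡ 442
sig^8 ≡ 442^2 = 195364 ≡ 136
sig^16 ≡ 136^2 = 18496 ≡ 255
sig^32 ≡ 255^2 = 65025 ≡ 442
33 = 32 + 1, so sig^33 ≡ 442·136 ≡ 459 (mod 493)
459 ≠ 200, so verification fails.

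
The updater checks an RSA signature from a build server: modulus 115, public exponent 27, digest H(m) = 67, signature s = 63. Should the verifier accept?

s^2 ≡ 63^2 = 3969 ≡ 59
s^4 ≡ 59^2 = 3481 ≡ 31
s^8 ≡ 31^2 = 961 ≡ 41
s^16 ≡ 41^2 = 1681 ≡ 71
27 = 16 + 8 + 2 + 1, so s^27 ≡ 71·41·59·63 ≡ 67 (mod 115)
67 = H(m), so the signature checks out.

accept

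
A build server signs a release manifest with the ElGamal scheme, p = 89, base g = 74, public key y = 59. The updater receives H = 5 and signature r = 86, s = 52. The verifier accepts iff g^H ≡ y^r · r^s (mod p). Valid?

no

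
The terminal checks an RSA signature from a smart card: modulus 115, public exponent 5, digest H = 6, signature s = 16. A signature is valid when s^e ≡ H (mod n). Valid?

yes

s^2 ≡ 16^2 = 256 ≡ 26
s^4 ≡ 26^2 = 676 ≡ 101
5 = 4 + 1, so s^5 ≡ 101·16 ≡ 6 (mod 115)
s^5 mod 115 = 6 matches H.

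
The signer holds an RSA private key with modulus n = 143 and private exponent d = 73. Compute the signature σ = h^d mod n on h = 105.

40

Squares mod 143: h^1≡105, h^2≡14, h^4≡53, h^8≡92, h^16≡27, h^32≡14, h^64≡53
73 = 64 + 8 + 1, so h^73 ≡ 53·92·105 ≡ 40 (mod 143)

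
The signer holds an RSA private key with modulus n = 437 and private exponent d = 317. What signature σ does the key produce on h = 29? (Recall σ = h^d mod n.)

h^2 ≡ 29^2 = 841 ≡ 404
h^4 ≡ 404^2 = 163216 ≡ 215
h^8 ≡ 215^2 = 46225 ≡ 340
h^16 ≡ 340^2 = 115600 ≡ 232
h^32 ≡ 232^2 = 53824 ≡ 73
h^64 ≡ 73^2 = 5329 ≡ 85
h^128 ≡ 85^2 = 7225 ≡ 233
h^256 ≡ 233^2 = 54289 ≡ 101
317 = 256 + 32 + 16 + 8 + 4 + 1, so h^317 ≡ 101·73·232·340·215·29 ≡ 223 (mod 437)

223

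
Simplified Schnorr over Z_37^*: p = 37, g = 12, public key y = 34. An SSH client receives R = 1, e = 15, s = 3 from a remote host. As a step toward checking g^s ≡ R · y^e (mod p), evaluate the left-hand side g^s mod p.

26

12^3 mod 37 = 26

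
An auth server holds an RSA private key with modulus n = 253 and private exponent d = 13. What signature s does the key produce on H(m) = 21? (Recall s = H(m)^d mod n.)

Squares mod 253: (H(m))^1≡21, (H(m))^2≡188, (H(m))^4≡177, (H(m))^8≡210
13 = 8 + 4 + 1, so (H(m))^13 ≡ 210·177·21 ≡ 65 (mod 253)

65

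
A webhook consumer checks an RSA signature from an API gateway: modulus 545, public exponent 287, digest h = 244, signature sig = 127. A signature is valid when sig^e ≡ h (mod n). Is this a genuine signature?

sig^287 mod 545 = 58
sig^287 mod 545 = 58, but h = 244.

forged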